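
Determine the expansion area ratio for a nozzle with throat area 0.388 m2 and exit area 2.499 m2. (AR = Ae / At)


AR = 2.499 / 0.388 = 6.4

6.4


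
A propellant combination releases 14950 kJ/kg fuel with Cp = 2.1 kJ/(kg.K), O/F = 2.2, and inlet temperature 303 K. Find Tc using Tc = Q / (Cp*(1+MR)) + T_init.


Tc = 14950 / (2.1 * (1 + 2.2)) + 303 = 2528 K

2528 K


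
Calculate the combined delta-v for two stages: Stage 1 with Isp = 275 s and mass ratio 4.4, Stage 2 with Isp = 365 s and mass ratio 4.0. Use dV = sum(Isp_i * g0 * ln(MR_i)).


dV1 = 275 * 9.81 * ln(4.4) = 3997.0 m/s
dV2 = 365 * 9.81 * ln(4.0) = 4963.8 m/s
Total dV = 3997.0 + 4963.8 = 8960.8 m/s ~ 8961 m/s

8961 m/s


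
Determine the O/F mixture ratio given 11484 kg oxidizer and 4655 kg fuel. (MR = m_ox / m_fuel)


MR = 11484 / 4655 = 2.47

2.47


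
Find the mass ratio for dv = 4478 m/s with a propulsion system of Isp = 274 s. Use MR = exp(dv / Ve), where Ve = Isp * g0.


Ve = 274 * 9.81 = 2687.94 m/s
MR = exp(4478 / 2687.94) = 5.291

5.291


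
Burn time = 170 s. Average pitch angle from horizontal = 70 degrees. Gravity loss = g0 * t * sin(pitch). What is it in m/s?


GL = 9.81 * 170 * sin(70 deg) = 1567 m/s

1567 m/s


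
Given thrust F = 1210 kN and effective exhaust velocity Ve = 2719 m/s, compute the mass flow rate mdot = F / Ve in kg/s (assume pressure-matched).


mdot = F / Ve = 1210000 / 2719 = 445.0 kg/s

445.0 kg/s


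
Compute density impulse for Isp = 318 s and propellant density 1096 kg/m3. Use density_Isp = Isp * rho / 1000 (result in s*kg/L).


rho*Isp = 318 * 1096 / 1000 = 349 s*kg/L

349 s*kg/L


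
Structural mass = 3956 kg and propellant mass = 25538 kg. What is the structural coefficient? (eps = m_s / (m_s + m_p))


eps = 3956 / (3956 + 25538) = 0.1341

0.1341


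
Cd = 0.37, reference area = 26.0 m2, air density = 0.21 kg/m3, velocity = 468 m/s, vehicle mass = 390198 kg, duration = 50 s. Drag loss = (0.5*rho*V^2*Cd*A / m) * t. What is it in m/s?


D = 0.5 * 0.21 * 468^2 * 0.37 * 26.0 = 221236.14 N
a = 221236.14 / 390198 = 0.567 m/s2
dV = 0.567 * 50 = 28.3 m/s

28.3 m/s


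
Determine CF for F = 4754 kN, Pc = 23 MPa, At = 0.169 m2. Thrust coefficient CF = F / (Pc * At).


CF = 4754000 / (23e6 * 0.169) = 1.22

1.22


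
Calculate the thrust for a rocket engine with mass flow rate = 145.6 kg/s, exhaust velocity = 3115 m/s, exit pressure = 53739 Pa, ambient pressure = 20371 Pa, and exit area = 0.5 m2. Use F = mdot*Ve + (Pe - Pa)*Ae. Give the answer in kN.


F = 145.6 * 3115 + (53739 - 20371) * 0.5 = 470228.0 N = 470.2 kN

470.2 kN


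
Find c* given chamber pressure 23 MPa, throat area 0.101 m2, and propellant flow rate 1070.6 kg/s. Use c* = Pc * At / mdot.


c* = 23e6 * 0.101 / 1070.6 = 2170 m/s

2170 m/s


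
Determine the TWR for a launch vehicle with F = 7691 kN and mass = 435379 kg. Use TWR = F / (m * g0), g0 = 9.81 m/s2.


TWR = 7691000 / (435379 * 9.81) = 1.8

1.8


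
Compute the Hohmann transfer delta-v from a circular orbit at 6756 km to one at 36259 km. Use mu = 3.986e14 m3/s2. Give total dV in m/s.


V1 = sqrt(mu/r1) = 7681.11 m/s
dV1 = V1*(sqrt(2*r2/(r1+r2)) - 1) = 2292.14 m/s
V2 = sqrt(mu/r2) = 3315.59 m/s
dV2 = V2*(1 - sqrt(2*r1/(r1+r2))) = 1457.31 m/s
Total dV = 3749 m/s

3749 m/s


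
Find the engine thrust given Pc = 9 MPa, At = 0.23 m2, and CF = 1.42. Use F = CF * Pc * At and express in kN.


F = 1.42 * 9e6 * 0.23 = 2.9394e+06 N = 2939.4 kN

2939.4 kN


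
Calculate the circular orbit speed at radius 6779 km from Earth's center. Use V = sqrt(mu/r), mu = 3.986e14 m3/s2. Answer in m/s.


V = sqrt(3.986e14 / 6779000) = 7668 m/s

7668 m/s


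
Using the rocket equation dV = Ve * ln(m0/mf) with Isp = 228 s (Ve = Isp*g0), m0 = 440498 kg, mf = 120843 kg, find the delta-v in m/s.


Ve = 228 * 9.81 = 2236.68 m/s
dV = 2236.68 * ln(440498/120843) = 2893 m/s

2893 m/s


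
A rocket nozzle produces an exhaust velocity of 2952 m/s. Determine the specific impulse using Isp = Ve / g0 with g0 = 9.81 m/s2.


Isp = Ve / g0 = 2952 / 9.81 = 300.9 s

300.9 s


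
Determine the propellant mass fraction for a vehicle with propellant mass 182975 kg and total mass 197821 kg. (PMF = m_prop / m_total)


PMF = 182975 / 197821 = 0.925

0.925


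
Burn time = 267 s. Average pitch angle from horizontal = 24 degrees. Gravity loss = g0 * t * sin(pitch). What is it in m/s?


GL = 9.81 * 267 * sin(24 deg) = 1065 m/s

1065 m/s


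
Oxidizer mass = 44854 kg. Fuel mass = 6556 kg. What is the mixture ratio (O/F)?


MR = 44854 / 6556 = 6.84

6.84


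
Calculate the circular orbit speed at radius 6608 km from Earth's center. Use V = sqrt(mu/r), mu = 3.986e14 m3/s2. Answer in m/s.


V = sqrt(3.986e14 / 6608000) = 7767 m/s

7767 m/s


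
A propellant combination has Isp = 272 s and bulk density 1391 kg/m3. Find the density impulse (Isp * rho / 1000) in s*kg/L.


rho*Isp = 272 * 1391 / 1000 = 378 s*kg/L

378 s*kg/L


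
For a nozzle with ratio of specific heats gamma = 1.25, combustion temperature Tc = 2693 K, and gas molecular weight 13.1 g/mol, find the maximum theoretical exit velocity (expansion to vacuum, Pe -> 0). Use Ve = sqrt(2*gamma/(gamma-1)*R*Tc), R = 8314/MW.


R = 8314 / 13.1 = 634.66 J/(kg.K)
Ve = sqrt(2 * 1.25 / (1.25 - 1) * 634.66 * 2693) = 4134 m/s

4134 m/s


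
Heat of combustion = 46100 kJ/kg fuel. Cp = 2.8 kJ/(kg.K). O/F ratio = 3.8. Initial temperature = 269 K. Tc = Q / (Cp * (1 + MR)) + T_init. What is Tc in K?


Tc = 46100 / (2.8 * (1 + 3.8)) + 269 = 3699 K

3699 K


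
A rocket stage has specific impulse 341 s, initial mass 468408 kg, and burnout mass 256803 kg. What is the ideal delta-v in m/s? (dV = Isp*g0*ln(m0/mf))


Ve = 341 * 9.81 = 3345.21 m/s
dV = 3345.21 * ln(468408/256803) = 2011 m/s

2011 m/s


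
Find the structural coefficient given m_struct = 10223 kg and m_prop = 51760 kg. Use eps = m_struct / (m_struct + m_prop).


eps = 10223 / (10223 + 51760) = 0.1649

0.1649


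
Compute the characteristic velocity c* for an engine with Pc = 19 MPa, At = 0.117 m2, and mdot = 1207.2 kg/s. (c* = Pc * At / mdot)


c* = 19e6 * 0.117 / 1207.2 = 1841 m/s

1841 m/s


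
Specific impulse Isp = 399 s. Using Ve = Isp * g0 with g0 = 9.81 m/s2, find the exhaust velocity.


Ve = Isp * g0 = 399 * 9.81 = 3914.2 m/s

3914.2 m/s


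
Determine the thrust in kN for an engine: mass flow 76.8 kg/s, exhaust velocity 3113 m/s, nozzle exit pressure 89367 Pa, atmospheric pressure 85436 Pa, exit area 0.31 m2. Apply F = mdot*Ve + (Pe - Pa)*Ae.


F = 76.8 * 3113 + (89367 - 85436) * 0.31 = 240297.0 N = 240.3 kN

240.3 kN


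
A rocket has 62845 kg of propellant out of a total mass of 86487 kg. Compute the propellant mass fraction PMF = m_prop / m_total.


PMF = 62845 / 86487 = 0.727

0.727


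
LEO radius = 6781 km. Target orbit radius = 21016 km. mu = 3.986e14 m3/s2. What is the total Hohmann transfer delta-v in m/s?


V1 = sqrt(mu/r1) = 7666.93 m/s
dV1 = V1*(sqrt(2*r2/(r1+r2)) - 1) = 1760.92 m/s
V2 = sqrt(mu/r2) = 4355.05 m/s
dV2 = V2*(1 - sqrt(2*r1/(r1+r2))) = 1313.07 m/s
Total dV = 3074 m/s

3074 m/s


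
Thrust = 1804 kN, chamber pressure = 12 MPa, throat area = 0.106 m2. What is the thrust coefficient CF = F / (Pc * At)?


CF = 1804000 / (12e6 * 0.106) = 1.42

1.42


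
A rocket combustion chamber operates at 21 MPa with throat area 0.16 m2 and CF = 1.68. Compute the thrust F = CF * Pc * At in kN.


F = 1.68 * 21e6 * 0.16 = 5.6448e+06 N = 5644.8 kN

5644.8 kN


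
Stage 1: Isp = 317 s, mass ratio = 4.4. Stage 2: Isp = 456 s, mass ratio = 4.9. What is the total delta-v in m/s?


dV1 = 317 * 9.81 * ln(4.4) = 4607.4 m/s
dV2 = 456 * 9.81 * ln(4.9) = 7109.2 m/s
Total dV = 4607.4 + 7109.2 = 11716.6 m/s ~ 11717 m/s

11717 m/s


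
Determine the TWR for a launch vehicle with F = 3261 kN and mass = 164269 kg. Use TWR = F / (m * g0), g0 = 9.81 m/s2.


TWR = 3261000 / (164269 * 9.81) = 2.02

2.02


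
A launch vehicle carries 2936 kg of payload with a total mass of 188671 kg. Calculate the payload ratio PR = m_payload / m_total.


PR = 2936 / 188671 = 0.0156

0.0156


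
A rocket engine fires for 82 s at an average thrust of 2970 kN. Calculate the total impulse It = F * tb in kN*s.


It = 2970 * 82 = 243540 kN*s

243540 kN*s


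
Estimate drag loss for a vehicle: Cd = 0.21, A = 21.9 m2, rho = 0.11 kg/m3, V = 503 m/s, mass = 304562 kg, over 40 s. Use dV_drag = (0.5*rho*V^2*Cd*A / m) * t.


D = 0.5 * 0.11 * 503^2 * 0.21 * 21.9 = 63997.36 N
a = 63997.36 / 304562 = 0.2101 m/s2
dV = 0.2101 * 40 = 8.4 m/s

8.4 m/s


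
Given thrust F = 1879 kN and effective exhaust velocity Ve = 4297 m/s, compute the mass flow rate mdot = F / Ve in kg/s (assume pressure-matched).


mdot = F / Ve = 1879000 / 4297 = 437.3 kg/s

437.3 kg/s


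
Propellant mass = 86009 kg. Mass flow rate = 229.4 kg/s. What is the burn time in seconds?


tb = 86009 / 229.4 = 374.9 s

374.9 s


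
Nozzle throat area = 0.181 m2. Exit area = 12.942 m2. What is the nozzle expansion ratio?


AR = 12.942 / 0.181 = 71.5

71.5


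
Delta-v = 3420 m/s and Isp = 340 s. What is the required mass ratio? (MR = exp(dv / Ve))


Ve = 340 * 9.81 = 3335.4 m/s
MR = exp(3420 / 3335.4) = 2.788

2.788


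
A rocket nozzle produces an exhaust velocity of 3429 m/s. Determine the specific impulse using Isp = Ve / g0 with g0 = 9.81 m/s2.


Isp = Ve / g0 = 3429 / 9.81 = 349.5 s

349.5 s


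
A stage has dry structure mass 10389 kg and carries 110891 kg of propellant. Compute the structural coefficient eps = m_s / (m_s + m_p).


eps = 10389 / (10389 + 110891) = 0.0857

0.0857


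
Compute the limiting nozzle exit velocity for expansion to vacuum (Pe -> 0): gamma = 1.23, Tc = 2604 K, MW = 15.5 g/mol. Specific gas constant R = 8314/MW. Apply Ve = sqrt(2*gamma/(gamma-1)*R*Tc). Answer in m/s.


R = 8314 / 15.5 = 536.39 J/(kg.K)
Ve = sqrt(2 * 1.23 / (1.23 - 1) * 536.39 * 2604) = 3865 m/s

3865 m/s


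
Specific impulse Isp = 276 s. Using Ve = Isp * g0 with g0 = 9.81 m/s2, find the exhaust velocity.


Ve = Isp * g0 = 276 * 9.81 = 2707.6 m/s

2707.6 m/s


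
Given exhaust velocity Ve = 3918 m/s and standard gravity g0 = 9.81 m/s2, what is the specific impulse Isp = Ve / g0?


Isp = Ve / g0 = 3918 / 9.81 = 399.4 s

399.4 s


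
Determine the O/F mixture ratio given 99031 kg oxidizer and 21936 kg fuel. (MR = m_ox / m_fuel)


MR = 99031 / 21936 = 4.51

4.51


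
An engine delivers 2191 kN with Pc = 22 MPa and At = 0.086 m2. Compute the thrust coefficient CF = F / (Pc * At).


CF = 2191000 / (22e6 * 0.086) = 1.16

1.16


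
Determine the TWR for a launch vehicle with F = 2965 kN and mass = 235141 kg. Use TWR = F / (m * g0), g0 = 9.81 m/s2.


TWR = 2965000 / (235141 * 9.81) = 1.29

1.29


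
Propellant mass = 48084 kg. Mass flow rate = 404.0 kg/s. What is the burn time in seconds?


tb = 48084 / 404.0 = 119.0 s

119.0 s


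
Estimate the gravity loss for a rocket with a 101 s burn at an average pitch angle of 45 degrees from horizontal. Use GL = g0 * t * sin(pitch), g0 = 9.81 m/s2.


GL = 9.81 * 101 * sin(45 deg) = 701 m/s

701 m/s


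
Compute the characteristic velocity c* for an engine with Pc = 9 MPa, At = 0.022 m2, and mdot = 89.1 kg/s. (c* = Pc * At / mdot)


c* = 9e6 * 0.022 / 89.1 = 2222 m/s

2222 m/s


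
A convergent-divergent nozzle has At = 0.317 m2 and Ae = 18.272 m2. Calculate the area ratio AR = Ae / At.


AR = 18.272 / 0.317 = 57.6

57.6


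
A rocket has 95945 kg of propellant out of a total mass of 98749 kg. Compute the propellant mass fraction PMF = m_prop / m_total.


PMF = 95945 / 98749 = 0.972

0.972


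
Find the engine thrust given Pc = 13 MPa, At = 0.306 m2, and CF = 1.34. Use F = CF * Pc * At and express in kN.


F = 1.34 * 13e6 * 0.306 = 5.3305e+06 N = 5330.5 kN

5330.5 kN


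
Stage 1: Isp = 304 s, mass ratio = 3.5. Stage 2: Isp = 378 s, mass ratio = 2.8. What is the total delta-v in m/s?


dV1 = 304 * 9.81 * ln(3.5) = 3736.0 m/s
dV2 = 378 * 9.81 * ln(2.8) = 3818.0 m/s
Total dV = 3736.0 + 3818.0 = 7554.0 m/s ~ 7554 m/s

7554 m/s


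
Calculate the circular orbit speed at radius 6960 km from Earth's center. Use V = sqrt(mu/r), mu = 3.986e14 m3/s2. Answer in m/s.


V = sqrt(3.986e14 / 6960000) = 7568 m/s

7568 m/s


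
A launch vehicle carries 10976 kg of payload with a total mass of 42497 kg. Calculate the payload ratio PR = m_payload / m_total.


PR = 10976 / 42497 = 0.2583

0.2583


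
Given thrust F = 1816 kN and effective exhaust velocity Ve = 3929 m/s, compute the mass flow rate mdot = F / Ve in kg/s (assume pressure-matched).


mdot = F / Ve = 1816000 / 3929 = 462.2 kg/s

462.2 kg/s


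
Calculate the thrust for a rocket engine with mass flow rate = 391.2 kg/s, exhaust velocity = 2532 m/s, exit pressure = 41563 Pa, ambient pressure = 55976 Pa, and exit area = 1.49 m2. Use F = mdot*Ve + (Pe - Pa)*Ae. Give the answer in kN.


F = 391.2 * 2532 + (41563 - 55976) * 1.49 = 969043.0 N = 969.0 kN

969.0 kN


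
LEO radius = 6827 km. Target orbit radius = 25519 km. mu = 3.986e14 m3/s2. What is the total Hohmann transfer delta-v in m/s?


V1 = sqrt(mu/r1) = 7641.06 m/s
dV1 = V1*(sqrt(2*r2/(r1+r2)) - 1) = 1957.15 m/s
V2 = sqrt(mu/r2) = 3952.18 m/s
dV2 = V2*(1 - sqrt(2*r1/(r1+r2))) = 1384.41 m/s
Total dV = 3342 m/s

3342 m/s


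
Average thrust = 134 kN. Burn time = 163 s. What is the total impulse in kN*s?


It = 134 * 163 = 21842 kN*s

21842 kN*s


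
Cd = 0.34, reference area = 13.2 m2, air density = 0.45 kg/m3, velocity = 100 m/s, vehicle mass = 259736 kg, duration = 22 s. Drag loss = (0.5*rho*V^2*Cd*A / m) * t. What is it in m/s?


D = 0.5 * 0.45 * 100^2 * 0.34 * 13.2 = 10098.0 N
a = 10098.0 / 259736 = 0.0389 m/s2
dV = 0.0389 * 22 = 0.9 m/s

0.9 m/s


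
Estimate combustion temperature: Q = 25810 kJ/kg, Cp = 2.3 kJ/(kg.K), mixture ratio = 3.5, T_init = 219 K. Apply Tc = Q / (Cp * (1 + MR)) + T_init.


Tc = 25810 / (2.3 * (1 + 3.5)) + 219 = 2713 K

2713 K


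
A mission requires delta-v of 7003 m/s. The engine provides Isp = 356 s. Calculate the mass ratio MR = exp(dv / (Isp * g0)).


Ve = 356 * 9.81 = 3492.36 m/s
MR = exp(7003 / 3492.36) = 7.428

7.428


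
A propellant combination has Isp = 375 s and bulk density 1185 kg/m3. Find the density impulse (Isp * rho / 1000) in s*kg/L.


rho*Isp = 375 * 1185 / 1000 = 444 s*kg/L

444 s*kg/L


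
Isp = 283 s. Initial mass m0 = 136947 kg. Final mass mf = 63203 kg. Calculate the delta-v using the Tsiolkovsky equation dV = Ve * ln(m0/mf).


Ve = 283 * 9.81 = 2776.23 m/s
dV = 2776.23 * ln(136947/63203) = 2147 m/s

2147 m/s


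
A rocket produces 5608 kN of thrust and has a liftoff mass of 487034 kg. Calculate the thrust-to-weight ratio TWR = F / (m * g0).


TWR = 5608000 / (487034 * 9.81) = 1.17

1.17


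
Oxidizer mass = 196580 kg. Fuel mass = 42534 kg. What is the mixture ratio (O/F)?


MR = 196580 / 42534 = 4.62

4.62


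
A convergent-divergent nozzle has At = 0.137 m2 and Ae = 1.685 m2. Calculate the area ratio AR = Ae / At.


AR = 1.685 / 0.137 = 12.3

12.3


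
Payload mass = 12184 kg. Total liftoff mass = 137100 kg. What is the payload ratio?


PR = 12184 / 137100 = 0.0889

0.0889


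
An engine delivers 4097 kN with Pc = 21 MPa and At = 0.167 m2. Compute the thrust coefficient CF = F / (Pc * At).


CF = 4097000 / (21e6 * 0.167) = 1.17

1.17


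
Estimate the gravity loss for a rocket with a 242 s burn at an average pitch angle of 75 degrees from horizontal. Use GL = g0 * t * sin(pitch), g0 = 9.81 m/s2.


GL = 9.81 * 242 * sin(75 deg) = 2293 m/s

2293 m/s


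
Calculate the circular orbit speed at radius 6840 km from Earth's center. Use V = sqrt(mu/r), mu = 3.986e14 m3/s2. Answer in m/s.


V = sqrt(3.986e14 / 6840000) = 7634 m/s

7634 m/s


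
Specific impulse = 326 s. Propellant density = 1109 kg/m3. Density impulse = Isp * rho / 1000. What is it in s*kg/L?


rho*Isp = 326 * 1109 / 1000 = 362 s*kg/L

362 s*kg/L


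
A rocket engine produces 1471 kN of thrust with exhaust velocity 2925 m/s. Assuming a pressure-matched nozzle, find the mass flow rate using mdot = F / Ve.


mdot = F / Ve = 1471000 / 2925 = 502.9 kg/s

502.9 kg/s


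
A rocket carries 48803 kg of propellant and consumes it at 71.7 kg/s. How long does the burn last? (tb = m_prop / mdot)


tb = 48803 / 71.7 = 680.7 s

680.7 s


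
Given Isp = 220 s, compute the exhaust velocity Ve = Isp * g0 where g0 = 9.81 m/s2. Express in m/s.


Ve = Isp * g0 = 220 * 9.81 = 2158.2 m/s

2158.2 m/s


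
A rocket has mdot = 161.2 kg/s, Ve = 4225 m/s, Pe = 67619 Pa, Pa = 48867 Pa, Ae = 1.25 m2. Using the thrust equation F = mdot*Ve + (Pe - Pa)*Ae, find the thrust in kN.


F = 161.2 * 4225 + (67619 - 48867) * 1.25 = 704510.0 N = 704.5 kN

704.5 kN


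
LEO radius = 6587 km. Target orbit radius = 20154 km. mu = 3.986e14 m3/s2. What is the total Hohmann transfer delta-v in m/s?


V1 = sqrt(mu/r1) = 7779.02 m/s
dV1 = V1*(sqrt(2*r2/(r1+r2)) - 1) = 1771.6 m/s
V2 = sqrt(mu/r2) = 4447.21 m/s
dV2 = V2*(1 - sqrt(2*r1/(r1+r2))) = 1325.75 m/s
Total dV = 3097 m/s

3097 m/s


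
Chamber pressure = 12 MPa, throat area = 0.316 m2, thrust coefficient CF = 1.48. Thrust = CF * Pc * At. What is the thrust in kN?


F = 1.48 * 12e6 * 0.316 = 5.6122e+06 N = 5612.2 kN

5612.2 kN


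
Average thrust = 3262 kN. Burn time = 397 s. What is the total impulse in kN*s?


It = 3262 * 397 = 1295014 kN*s

1295014 kN*s


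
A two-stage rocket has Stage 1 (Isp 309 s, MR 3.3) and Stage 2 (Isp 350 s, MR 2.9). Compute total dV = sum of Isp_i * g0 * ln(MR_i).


dV1 = 309 * 9.81 * ln(3.3) = 3619.1 m/s
dV2 = 350 * 9.81 * ln(2.9) = 3655.7 m/s
Total dV = 3619.1 + 3655.7 = 7274.8 m/s ~ 7275 m/s

7275 m/s


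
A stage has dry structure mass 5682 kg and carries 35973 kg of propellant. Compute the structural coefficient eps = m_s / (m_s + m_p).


eps = 5682 / (5682 + 35973) = 0.1364

0.1364


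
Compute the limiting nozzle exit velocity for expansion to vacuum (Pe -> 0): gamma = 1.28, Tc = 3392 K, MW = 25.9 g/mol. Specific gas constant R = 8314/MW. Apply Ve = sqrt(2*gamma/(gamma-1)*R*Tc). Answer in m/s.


R = 8314 / 25.9 = 321.0 J/(kg.K)
Ve = sqrt(2 * 1.28 / (1.28 - 1) * 321.0 * 3392) = 3155 m/s

3155 m/s


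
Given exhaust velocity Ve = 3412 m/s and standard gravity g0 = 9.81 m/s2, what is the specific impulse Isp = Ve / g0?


Isp = Ve / g0 = 3412 / 9.81 = 347.8 s

347.8 s


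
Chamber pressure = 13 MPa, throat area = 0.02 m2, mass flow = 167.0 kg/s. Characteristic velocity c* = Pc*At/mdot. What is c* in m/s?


c* = 13e6 * 0.02 / 167.0 = 1557 m/s

1557 m/s


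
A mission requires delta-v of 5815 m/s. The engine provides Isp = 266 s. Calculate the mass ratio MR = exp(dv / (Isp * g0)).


Ve = 266 * 9.81 = 2609.46 m/s
MR = exp(5815 / 2609.46) = 9.285

9.285


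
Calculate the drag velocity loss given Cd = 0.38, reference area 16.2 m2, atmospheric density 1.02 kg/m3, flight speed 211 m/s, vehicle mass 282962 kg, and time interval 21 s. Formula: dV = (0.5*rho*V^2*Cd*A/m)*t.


D = 0.5 * 1.02 * 211^2 * 0.38 * 16.2 = 139776.35 N
a = 139776.35 / 282962 = 0.494 m/s2
dV = 0.494 * 21 = 10.4 m/s

10.4 m/s


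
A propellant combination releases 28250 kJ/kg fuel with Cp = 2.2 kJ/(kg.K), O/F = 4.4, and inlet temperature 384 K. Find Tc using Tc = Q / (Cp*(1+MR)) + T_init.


Tc = 28250 / (2.2 * (1 + 4.4)) + 384 = 2762 K

2762 K


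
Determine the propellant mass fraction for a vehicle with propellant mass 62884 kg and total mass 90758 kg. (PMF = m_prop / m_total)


PMF = 62884 / 90758 = 0.693

0.693


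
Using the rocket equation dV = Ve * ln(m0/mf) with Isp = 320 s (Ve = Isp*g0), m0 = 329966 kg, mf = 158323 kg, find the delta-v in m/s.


Ve = 320 * 9.81 = 3139.2 m/s
dV = 3139.2 * ln(329966/158323) = 2305 m/s

2305 m/s


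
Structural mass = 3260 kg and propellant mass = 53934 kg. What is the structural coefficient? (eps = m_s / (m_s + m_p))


eps = 3260 / (3260 + 53934) = 0.057

0.057


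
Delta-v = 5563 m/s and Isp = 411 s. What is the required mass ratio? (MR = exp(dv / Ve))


Ve = 411 * 9.81 = 4031.91 m/s
MR = exp(5563 / 4031.91) = 3.974

3.974


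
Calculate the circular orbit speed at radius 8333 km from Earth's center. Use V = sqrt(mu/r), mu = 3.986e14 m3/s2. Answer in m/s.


V = sqrt(3.986e14 / 8333000) = 6916 m/s

6916 m/s


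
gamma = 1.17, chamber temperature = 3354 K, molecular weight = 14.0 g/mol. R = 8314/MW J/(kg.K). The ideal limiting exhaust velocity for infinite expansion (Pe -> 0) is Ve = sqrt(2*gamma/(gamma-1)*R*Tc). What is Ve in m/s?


R = 8314 / 14.0 = 593.86 J/(kg.K)
Ve = sqrt(2 * 1.17 / (1.17 - 1) * 593.86 * 3354) = 5236 m/s

5236 m/s


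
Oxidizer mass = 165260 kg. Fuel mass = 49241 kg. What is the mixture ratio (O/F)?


MR = 165260 / 49241 = 3.36

3.36


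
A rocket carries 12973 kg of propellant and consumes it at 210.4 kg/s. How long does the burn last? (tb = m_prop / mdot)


tb = 12973 / 210.4 = 61.7 s

61.7 s


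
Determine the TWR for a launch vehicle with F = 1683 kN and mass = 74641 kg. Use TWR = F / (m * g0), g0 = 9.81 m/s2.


TWR = 1683000 / (74641 * 9.81) = 2.3

2.3


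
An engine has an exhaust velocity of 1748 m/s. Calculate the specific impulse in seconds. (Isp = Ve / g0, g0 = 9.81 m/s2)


Isp = Ve / g0 = 1748 / 9.81 = 178.2 s

178.2 s


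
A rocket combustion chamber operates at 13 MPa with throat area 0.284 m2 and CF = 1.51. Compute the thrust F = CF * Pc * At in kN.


F = 1.51 * 13e6 * 0.284 = 5.5749e+06 N = 5574.9 kN

5574.9 kN


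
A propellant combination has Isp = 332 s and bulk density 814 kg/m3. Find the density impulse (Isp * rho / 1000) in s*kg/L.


rho*Isp = 332 * 814 / 1000 = 270 s*kg/L

270 s*kg/L


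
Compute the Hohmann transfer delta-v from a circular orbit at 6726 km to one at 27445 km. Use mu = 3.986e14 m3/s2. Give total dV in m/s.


V1 = sqrt(mu/r1) = 7698.22 m/s
dV1 = V1*(sqrt(2*r2/(r1+r2)) - 1) = 2058.59 m/s
V2 = sqrt(mu/r2) = 3810.98 m/s
dV2 = V2*(1 - sqrt(2*r1/(r1+r2))) = 1419.86 m/s
Total dV = 3478 m/s

3478 m/s


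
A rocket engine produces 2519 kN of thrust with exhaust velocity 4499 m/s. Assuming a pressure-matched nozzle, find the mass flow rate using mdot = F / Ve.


mdot = F / Ve = 2519000 / 4499 = 559.9 kg/s

559.9 kg/s


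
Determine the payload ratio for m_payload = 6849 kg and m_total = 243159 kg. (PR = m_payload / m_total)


PR = 6849 / 243159 = 0.0282

0.0282


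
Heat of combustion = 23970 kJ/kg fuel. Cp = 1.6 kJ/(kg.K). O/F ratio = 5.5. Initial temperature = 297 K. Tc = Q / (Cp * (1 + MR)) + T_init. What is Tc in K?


Tc = 23970 / (1.6 * (1 + 5.5)) + 297 = 2602 K

2602 K


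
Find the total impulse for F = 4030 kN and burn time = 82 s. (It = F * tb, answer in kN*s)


It = 4030 * 82 = 330460 kN*s

330460 kN*s


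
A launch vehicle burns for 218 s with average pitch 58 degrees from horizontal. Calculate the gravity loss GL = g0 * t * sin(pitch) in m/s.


GL = 9.81 * 218 * sin(58 deg) = 1814 m/s

1814 m/s


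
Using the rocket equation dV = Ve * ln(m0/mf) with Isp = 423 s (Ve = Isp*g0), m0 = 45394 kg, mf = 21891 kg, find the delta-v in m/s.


Ve = 423 * 9.81 = 4149.63 m/s
dV = 4149.63 * ln(45394/21891) = 3026 m/s

3026 m/s


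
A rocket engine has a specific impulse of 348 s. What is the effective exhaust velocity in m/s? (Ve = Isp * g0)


Ve = Isp * g0 = 348 * 9.81 = 3413.9 m/s

3413.9 m/s


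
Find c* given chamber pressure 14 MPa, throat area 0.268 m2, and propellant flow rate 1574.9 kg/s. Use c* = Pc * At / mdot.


c* = 14e6 * 0.268 / 1574.9 = 2382 m/s

2382 m/s


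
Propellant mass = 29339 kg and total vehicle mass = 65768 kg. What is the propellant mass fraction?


PMF = 29339 / 65768 = 0.446

0.446


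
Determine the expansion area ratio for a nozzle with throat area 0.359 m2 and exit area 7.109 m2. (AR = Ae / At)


AR = 7.109 / 0.359 = 19.8

19.8


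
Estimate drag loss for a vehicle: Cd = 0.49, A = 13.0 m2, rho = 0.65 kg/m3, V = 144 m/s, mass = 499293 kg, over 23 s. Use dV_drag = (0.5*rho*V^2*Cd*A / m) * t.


D = 0.5 * 0.65 * 144^2 * 0.49 * 13.0 = 42928.7 N
a = 42928.7 / 499293 = 0.086 m/s2
dV = 0.086 * 23 = 2.0 m/s

2.0 m/s


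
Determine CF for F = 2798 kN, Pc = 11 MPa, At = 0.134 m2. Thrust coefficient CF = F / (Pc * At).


CF = 2798000 / (11e6 * 0.134) = 1.9

1.9


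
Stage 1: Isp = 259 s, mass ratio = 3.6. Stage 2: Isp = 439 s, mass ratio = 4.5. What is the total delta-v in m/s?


dV1 = 259 * 9.81 * ln(3.6) = 3254.6 m/s
dV2 = 439 * 9.81 * ln(4.5) = 6477.4 m/s
Total dV = 3254.6 + 6477.4 = 9732.0 m/s ~ 9732 m/s

9732 m/s


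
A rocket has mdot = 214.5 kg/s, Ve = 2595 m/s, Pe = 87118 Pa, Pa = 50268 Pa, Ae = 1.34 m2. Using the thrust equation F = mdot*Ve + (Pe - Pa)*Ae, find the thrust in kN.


F = 214.5 * 2595 + (87118 - 50268) * 1.34 = 606006.0 N = 606.0 kN

606.0 kN


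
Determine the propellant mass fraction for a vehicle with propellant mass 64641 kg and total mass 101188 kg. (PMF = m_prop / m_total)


PMF = 64641 / 101188 = 0.639

0.639


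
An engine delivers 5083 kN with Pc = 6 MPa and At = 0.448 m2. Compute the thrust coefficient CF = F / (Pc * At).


CF = 5083000 / (6e6 * 0.448) = 1.89

1.89


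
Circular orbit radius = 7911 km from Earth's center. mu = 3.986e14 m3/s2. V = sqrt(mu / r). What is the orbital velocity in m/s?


V = sqrt(3.986e14 / 7911000) = 7098 m/s

7098 m/s


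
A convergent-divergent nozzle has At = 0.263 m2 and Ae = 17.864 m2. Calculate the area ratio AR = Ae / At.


AR = 17.864 / 0.263 = 67.9

67.9


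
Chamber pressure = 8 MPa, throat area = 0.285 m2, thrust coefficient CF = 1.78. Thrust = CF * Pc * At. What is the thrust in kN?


F = 1.78 * 8e6 * 0.285 = 4.0584e+06 N = 4058.4 kN

4058.4 kN


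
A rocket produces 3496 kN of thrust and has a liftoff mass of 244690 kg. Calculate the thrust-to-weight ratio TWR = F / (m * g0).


TWR = 3496000 / (244690 * 9.81) = 1.46

1.46


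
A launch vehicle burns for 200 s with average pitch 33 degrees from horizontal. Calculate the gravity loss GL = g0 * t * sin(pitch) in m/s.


GL = 9.81 * 200 * sin(33 deg) = 1069 m/s

1069 m/s


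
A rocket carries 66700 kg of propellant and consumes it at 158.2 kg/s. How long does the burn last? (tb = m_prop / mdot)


tb = 66700 / 158.2 = 421.6 s

421.6 s


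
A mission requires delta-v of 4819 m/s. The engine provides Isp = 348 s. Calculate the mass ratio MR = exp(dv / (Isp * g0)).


Ve = 348 * 9.81 = 3413.88 m/s
MR = exp(4819 / 3413.88) = 4.102

4.102


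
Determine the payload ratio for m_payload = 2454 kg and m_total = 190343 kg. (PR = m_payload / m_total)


PR = 2454 / 190343 = 0.0129

0.0129


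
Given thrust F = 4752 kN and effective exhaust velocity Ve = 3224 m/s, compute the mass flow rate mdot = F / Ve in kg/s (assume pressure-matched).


mdot = F / Ve = 4752000 / 3224 = 1473.9 kg/s

1473.9 kg/s


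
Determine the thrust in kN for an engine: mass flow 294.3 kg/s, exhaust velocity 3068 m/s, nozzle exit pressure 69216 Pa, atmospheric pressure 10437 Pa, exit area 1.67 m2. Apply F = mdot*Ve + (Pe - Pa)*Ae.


F = 294.3 * 3068 + (69216 - 10437) * 1.67 = 1.0011e+06 N = 1001.1 kN

1001.1 kN


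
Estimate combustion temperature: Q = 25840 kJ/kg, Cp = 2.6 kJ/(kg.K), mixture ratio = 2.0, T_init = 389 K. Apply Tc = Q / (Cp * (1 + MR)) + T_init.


Tc = 25840 / (2.6 * (1 + 2.0)) + 389 = 3702 K

3702 K


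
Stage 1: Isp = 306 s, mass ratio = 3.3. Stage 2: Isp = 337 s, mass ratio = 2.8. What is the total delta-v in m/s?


dV1 = 306 * 9.81 * ln(3.3) = 3584.0 m/s
dV2 = 337 * 9.81 * ln(2.8) = 3403.9 m/s
Total dV = 3584.0 + 3403.9 = 6987.9 m/s ~ 6988 m/s

6988 m/s


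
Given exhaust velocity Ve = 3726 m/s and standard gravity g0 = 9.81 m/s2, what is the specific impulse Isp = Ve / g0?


Isp = Ve / g0 = 3726 / 9.81 = 379.8 s

379.8 s


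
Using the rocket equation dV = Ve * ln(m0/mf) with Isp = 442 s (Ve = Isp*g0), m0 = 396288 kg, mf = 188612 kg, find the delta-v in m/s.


Ve = 442 * 9.81 = 4336.02 m/s
dV = 4336.02 * ln(396288/188612) = 3219 m/s

3219 m/s


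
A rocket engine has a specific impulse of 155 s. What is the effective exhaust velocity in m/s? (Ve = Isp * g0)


Ve = Isp * g0 = 155 * 9.81 = 1520.6 m/s

1520.6 m/s


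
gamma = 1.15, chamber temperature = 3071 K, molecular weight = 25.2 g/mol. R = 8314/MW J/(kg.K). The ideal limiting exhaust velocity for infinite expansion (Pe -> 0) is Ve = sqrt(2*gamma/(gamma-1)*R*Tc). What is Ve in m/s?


R = 8314 / 25.2 = 329.92 J/(kg.K)
Ve = sqrt(2 * 1.15 / (1.15 - 1) * 329.92 * 3071) = 3942 m/s

3942 m/s


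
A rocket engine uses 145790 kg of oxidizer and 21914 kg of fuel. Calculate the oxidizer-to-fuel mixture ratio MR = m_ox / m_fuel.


MR = 145790 / 21914 = 6.65

6.65


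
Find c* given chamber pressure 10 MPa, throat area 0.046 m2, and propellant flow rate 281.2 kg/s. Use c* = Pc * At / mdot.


c* = 10e6 * 0.046 / 281.2 = 1636 m/s

1636 m/s


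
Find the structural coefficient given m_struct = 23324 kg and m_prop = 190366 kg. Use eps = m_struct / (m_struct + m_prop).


eps = 23324 / (23324 + 190366) = 0.1091

0.1091


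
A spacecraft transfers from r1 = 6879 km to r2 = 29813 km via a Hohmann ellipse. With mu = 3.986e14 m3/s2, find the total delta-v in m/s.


V1 = sqrt(mu/r1) = 7612.13 m/s
dV1 = V1*(sqrt(2*r2/(r1+r2)) - 1) = 2091.59 m/s
V2 = sqrt(mu/r2) = 3656.5 m/s
dV2 = V2*(1 - sqrt(2*r1/(r1+r2))) = 1417.48 m/s
Total dV = 3509 m/s

3509 m/s


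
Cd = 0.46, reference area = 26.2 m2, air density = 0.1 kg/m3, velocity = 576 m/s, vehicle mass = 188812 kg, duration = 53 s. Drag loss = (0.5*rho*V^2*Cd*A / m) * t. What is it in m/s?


D = 0.5 * 0.1 * 576^2 * 0.46 * 26.2 = 199928.22 N
a = 199928.22 / 188812 = 1.0589 m/s2
dV = 1.0589 * 53 = 56.1 m/s

56.1 m/s


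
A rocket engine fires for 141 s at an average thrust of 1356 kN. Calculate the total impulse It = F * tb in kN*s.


It = 1356 * 141 = 191196 kN*s

191196 kN*s


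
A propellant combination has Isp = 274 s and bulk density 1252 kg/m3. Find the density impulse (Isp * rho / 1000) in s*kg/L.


rho*Isp = 274 * 1252 / 1000 = 343 s*kg/L

343 s*kg/L


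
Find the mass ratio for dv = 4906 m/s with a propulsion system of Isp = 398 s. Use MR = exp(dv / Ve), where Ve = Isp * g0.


Ve = 398 * 9.81 = 3904.38 m/s
MR = exp(4906 / 3904.38) = 3.513

3.513


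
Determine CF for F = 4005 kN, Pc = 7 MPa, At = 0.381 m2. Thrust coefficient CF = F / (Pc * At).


CF = 4005000 / (7e6 * 0.381) = 1.5

1.5


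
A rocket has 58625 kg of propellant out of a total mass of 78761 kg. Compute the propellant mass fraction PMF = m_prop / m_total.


PMF = 58625 / 78761 = 0.744

0.744


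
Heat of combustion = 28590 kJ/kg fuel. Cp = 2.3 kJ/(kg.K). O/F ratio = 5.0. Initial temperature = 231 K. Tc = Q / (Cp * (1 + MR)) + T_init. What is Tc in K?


Tc = 28590 / (2.3 * (1 + 5.0)) + 231 = 2303 K

2303 K


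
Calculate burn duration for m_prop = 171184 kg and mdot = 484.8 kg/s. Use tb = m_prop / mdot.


tb = 171184 / 484.8 = 353.1 s

353.1 s


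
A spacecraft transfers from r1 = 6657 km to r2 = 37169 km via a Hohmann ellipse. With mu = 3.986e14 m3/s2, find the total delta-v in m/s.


V1 = sqrt(mu/r1) = 7738.01 m/s
dV1 = V1*(sqrt(2*r2/(r1+r2)) - 1) = 2339.86 m/s
V2 = sqrt(mu/r2) = 3274.75 m/s
dV2 = V2*(1 - sqrt(2*r1/(r1+r2))) = 1469.79 m/s
Total dV = 3810 m/s

3810 m/s


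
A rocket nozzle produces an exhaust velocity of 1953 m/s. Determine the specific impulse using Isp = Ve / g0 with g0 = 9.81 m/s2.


Isp = Ve / g0 = 1953 / 9.81 = 199.1 s

199.1 s


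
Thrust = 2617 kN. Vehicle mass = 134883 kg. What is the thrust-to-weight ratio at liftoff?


TWR = 2617000 / (134883 * 9.81) = 1.98

1.98


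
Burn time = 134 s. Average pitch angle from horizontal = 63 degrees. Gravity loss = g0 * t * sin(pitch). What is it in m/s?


GL = 9.81 * 134 * sin(63 deg) = 1171 m/s

1171 m/s


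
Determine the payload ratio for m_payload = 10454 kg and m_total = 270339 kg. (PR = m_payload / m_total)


PR = 10454 / 270339 = 0.0387

0.0387


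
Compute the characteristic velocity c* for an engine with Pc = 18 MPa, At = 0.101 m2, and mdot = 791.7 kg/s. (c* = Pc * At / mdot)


c* = 18e6 * 0.101 / 791.7 = 2296 m/s

2296 m/s


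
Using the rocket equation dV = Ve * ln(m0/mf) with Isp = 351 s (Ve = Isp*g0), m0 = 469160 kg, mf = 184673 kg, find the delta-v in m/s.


Ve = 351 * 9.81 = 3443.31 m/s
dV = 3443.31 * ln(469160/184673) = 3210 m/s

3210 m/s


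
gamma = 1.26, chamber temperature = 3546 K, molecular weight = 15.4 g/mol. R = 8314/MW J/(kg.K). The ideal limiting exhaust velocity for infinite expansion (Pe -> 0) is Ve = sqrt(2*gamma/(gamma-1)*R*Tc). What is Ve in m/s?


R = 8314 / 15.4 = 539.87 J/(kg.K)
Ve = sqrt(2 * 1.26 / (1.26 - 1) * 539.87 * 3546) = 4308 m/s

4308 m/s


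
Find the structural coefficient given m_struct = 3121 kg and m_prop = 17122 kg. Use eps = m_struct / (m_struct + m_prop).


eps = 3121 / (3121 + 17122) = 0.1542

0.1542


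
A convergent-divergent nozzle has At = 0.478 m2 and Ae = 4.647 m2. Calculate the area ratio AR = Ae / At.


AR = 4.647 / 0.478 = 9.7

9.7


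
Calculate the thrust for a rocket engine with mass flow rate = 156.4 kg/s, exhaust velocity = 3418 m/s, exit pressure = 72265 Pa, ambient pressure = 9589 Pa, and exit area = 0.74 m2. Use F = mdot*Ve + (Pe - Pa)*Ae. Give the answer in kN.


F = 156.4 * 3418 + (72265 - 9589) * 0.74 = 580955.0 N = 581.0 kN

581.0 kN


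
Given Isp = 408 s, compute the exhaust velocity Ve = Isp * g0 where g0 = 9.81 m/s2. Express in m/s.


Ve = Isp * g0 = 408 * 9.81 = 4002.5 m/s

4002.5 m/s


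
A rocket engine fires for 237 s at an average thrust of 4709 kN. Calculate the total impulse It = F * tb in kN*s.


It = 4709 * 237 = 1116033 kN*s

1116033 kN*s


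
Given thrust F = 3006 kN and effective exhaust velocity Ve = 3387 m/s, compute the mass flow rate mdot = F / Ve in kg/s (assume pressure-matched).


mdot = F / Ve = 3006000 / 3387 = 887.5 kg/s

887.5 kg/s


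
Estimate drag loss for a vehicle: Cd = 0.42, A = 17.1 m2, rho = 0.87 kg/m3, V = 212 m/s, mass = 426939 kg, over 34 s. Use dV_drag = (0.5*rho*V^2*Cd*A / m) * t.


D = 0.5 * 0.87 * 212^2 * 0.42 * 17.1 = 140412.7 N
a = 140412.7 / 426939 = 0.3289 m/s2
dV = 0.3289 * 34 = 11.2 m/s

11.2 m/s


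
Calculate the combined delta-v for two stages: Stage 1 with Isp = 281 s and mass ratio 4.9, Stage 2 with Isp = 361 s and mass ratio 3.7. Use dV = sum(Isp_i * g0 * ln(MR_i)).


dV1 = 281 * 9.81 * ln(4.9) = 4380.9 m/s
dV2 = 361 * 9.81 * ln(3.7) = 4633.3 m/s
Total dV = 4380.9 + 4633.3 = 9014.2 m/s ~ 9014 m/s

9014 m/s


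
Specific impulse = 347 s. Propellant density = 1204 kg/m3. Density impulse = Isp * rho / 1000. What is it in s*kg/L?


rho*Isp = 347 * 1204 / 1000 = 418 s*kg/L

418 s*kg/L


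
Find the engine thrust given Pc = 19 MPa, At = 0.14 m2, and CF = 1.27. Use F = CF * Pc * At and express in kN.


F = 1.27 * 19e6 * 0.14 = 3.3782e+06 N = 3378.2 kN

3378.2 kN


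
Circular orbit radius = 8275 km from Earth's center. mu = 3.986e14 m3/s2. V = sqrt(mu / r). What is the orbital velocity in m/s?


V = sqrt(3.986e14 / 8275000) = 6940 m/s

6940 m/s


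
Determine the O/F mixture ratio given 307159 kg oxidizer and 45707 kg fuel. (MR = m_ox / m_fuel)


MR = 307159 / 45707 = 6.72

6.72


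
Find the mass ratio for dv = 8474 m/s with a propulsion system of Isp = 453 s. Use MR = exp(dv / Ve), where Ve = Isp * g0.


Ve = 453 * 9.81 = 4443.93 m/s
MR = exp(8474 / 4443.93) = 6.732

6.732


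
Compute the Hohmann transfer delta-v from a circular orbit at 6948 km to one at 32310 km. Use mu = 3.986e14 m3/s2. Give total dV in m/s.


V1 = sqrt(mu/r1) = 7574.23 m/s
dV1 = V1*(sqrt(2*r2/(r1+r2)) - 1) = 2143.35 m/s
V2 = sqrt(mu/r2) = 3512.37 m/s
dV2 = V2*(1 - sqrt(2*r1/(r1+r2))) = 1422.68 m/s
Total dV = 3566 m/s

3566 m/s


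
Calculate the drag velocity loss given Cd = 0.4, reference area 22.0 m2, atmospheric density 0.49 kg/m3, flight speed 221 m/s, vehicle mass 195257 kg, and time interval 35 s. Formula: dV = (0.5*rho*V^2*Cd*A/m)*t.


D = 0.5 * 0.49 * 221^2 * 0.4 * 22.0 = 105301.2 N
a = 105301.2 / 195257 = 0.5393 m/s2
dV = 0.5393 * 35 = 18.9 m/s

18.9 m/s


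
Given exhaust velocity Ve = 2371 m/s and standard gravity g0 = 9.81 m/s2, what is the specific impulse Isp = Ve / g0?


Isp = Ve / g0 = 2371 / 9.81 = 241.7 s

241.7 s


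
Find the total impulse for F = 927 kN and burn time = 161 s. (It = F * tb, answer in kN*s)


It = 927 * 161 = 149247 kN*s

149247 kN*s


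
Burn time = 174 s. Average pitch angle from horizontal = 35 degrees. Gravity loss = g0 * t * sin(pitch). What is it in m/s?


GL = 9.81 * 174 * sin(35 deg) = 979 m/s

979 m/s


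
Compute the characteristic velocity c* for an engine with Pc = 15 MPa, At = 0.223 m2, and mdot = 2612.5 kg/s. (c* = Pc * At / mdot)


c* = 15e6 * 0.223 / 2612.5 = 1280 m/s

1280 m/s


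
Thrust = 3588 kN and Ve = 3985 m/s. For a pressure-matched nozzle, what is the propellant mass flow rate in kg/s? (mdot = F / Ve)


mdot = F / Ve = 3588000 / 3985 = 900.4 kg/s

900.4 kg/s


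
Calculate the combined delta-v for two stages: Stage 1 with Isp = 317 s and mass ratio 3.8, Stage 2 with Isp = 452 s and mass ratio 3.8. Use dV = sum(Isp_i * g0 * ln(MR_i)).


dV1 = 317 * 9.81 * ln(3.8) = 4151.5 m/s
dV2 = 452 * 9.81 * ln(3.8) = 5919.6 m/s
Total dV = 4151.5 + 5919.6 = 10071.1 m/s ~ 10071 m/s

10071 m/s


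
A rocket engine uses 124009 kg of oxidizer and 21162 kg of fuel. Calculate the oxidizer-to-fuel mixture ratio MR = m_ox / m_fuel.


MR = 124009 / 21162 = 5.86

5.86


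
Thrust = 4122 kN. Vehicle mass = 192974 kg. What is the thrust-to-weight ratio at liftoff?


TWR = 4122000 / (192974 * 9.81) = 2.18

2.18


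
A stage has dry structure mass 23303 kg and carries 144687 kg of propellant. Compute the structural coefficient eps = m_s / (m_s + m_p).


eps = 23303 / (23303 + 144687) = 0.1387

0.1387


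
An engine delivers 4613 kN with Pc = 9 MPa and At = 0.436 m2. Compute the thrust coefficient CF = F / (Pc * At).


CF = 4613000 / (9e6 * 0.436) = 1.18

1.18


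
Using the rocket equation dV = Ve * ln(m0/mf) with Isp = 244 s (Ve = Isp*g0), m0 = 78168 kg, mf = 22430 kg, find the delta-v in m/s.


Ve = 244 * 9.81 = 2393.64 m/s
dV = 2393.64 * ln(78168/22430) = 2988 m/s

2988 m/s


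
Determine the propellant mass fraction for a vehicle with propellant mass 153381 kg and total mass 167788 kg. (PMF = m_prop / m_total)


PMF = 153381 / 167788 = 0.914

0.914


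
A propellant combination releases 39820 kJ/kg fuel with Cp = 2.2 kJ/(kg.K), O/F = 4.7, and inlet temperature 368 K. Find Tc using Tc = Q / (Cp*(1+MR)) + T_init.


Tc = 39820 / (2.2 * (1 + 4.7)) + 368 = 3543 K

3543 K


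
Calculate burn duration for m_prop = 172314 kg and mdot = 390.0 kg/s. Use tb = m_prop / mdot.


tb = 172314 / 390.0 = 441.8 s

441.8 s


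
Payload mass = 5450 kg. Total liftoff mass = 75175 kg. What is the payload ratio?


PR = 5450 / 75175 = 0.0725

0.0725


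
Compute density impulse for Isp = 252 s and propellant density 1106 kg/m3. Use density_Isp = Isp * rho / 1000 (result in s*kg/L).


rho*Isp = 252 * 1106 / 1000 = 279 s*kg/L

279 s*kg/L


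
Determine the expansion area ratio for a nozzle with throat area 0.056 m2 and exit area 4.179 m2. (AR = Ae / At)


AR = 4.179 / 0.056 = 74.6

74.6
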